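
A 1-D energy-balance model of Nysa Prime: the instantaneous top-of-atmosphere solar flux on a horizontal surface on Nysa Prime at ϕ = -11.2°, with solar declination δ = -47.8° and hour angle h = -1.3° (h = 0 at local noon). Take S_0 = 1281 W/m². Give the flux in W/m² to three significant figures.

1.03e+03 W/m²

cos θ_z = sin ϕ sin δ + cos ϕ cos δ cos h = 0.143890 + 0.658758 = 0.802648.
Flux = S_0 · cos θ_z = 1281 × 0.802648 = 1028 W/m².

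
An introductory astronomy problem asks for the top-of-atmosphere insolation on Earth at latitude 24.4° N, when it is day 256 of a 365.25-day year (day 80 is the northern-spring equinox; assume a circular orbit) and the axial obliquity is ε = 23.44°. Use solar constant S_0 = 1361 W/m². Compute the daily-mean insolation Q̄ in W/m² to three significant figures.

Solar longitude: L_s = 360° × (256 − 80)/365.25 = 173.470°.
sin δ = sin 23.44° × sin 173.470° = 0.04524, so δ = +2.593°.
cos h₀ = −tan(+24.4°) tan(+2.593°) = -0.0205, h₀ = 1.5913 rad.
Bracket: h₀ sin ϕ sin δ + cos ϕ cos δ sin h₀ = 1.5913×0.41310×0.04524 + 0.91068×0.99898×0.99979 = 0.029739 + 0.909560 = 0.939299.
Q̄ = (S_0/π) × [bracket] = (1361/π) × 0.939299 = 406.9 W/m².

Q̄ ≈ 407 W/m²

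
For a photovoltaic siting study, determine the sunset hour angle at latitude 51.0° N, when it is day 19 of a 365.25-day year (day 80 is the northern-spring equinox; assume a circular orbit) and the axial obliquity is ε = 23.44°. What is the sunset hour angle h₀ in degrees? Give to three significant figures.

h₀ = 63.0°

Solar longitude: L_s = 360° × (19 − 80)/365.25 = -60.123°, i.e. -60.123° + 360° = 299.877°.
sin δ = sin 23.44° × sin 299.877° = -0.34492, so δ = -20.177°.
cos h₀ = −tan ϕ · tan δ = −tan(+51.0°) × tan(-20.177°) = 0.4538, so h₀ = 1.0998 rad = 63.01°.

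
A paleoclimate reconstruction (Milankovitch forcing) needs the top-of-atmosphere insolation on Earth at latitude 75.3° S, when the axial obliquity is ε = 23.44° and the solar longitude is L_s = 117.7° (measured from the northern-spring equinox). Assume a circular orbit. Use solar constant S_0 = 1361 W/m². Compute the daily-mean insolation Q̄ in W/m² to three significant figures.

Solar declination: sin δ = sin ε · sin L_s = sin 23.44° × sin 117.7° = 0.35220, so δ = +20.622°.
cos h₀ = −tan(-75.3°) tan(+20.622°) = 1.4344 ≥ 1 ⇒ polar night, h₀ = 0 and Q̄ = 0.

Q̄ ≈ 0.00 W/m²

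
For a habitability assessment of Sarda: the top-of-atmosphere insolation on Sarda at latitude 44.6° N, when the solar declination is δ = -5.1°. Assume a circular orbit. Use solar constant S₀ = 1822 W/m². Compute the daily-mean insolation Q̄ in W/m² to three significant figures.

cos H₀ = −tan(+44.6°) tan(-5.100°) = 0.0880, H₀ = 1.4827 rad.
Bracket: H₀ sin φ sin δ + cos φ cos δ sin H₀ = 1.4827×0.70215×-0.08889 + 0.71203×0.99604×0.99612 = -0.092541 + 0.706459 = 0.613918.
Q̄ = (S₀/π) × [bracket] = (1822/π) × 0.613918 = 356.0 W/m².

Q̄ ≈ 356 W/m²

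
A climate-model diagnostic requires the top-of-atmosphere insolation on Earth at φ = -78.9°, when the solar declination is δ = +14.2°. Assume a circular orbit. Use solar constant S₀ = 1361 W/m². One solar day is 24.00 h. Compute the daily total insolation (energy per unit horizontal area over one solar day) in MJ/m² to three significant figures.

cos H₀ = −tan(-78.9°) tan(+14.200°) = 1.2898 ≥ 1 ⇒ polar night, H₀ = 0 and Q̄ = 0.
Daily total = Q̄ × 24.00 h × 3600 s/h = 0.00 MJ/m².

0.00 MJ/m²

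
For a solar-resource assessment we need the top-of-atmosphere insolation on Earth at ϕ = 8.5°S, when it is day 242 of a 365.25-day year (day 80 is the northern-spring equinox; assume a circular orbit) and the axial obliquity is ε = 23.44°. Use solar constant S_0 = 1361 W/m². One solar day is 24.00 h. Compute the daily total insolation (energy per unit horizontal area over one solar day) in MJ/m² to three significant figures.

Solar longitude: L_s = 360° × (242 − 80)/365.25 = 159.671°.
sin δ = sin 23.44° × sin 159.671° = 0.13819, so δ = +7.943°.
cos h₀ = −tan(-8.5°) tan(+7.943°) = 0.0209, h₀ = 1.5499 rad.
Bracket: h₀ sin ϕ sin δ + cos ϕ cos δ sin h₀ = 1.5499×-0.14781×0.13819 + 0.98902×0.99041×0.99978 = -0.031658 + 0.979320 = 0.947662.
Q̄ = (S_0/π) × [bracket] = (1361/π) × 0.947662 = 410.55 W/m².
Daily total = Q̄ × 24.00 h × 3600 s/h = 410.55 × 24.00 × 3600 / 10⁶ = 35.47 MJ/m².

35.5 MJ/m²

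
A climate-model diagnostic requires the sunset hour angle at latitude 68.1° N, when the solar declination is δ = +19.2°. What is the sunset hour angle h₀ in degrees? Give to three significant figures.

cos h₀ = −tan ϕ · tan δ = −tan(+68.1°) × tan(+19.200°) = -0.8663, so h₀ = 2.6185 rad = 150.03°.

h₀ = 150°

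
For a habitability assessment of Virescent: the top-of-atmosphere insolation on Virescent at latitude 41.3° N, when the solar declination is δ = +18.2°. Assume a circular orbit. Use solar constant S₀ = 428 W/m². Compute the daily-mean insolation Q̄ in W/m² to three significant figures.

Q̄ ≈ 145 W/m²

cos H₀ = −tan(+41.3°) tan(+18.200°) = -0.2888, H₀ = 1.8638 rad.
Bracket: H₀ sin φ sin δ + cos φ cos δ sin H₀ = 1.8638×0.66000×0.31233 + 0.75126×0.94997×0.95738 = 0.384200 + 0.683258 = 1.067458.
Q̄ = (S₀/π) × [bracket] = (428/π) × 1.067458 = 145.4 W/m².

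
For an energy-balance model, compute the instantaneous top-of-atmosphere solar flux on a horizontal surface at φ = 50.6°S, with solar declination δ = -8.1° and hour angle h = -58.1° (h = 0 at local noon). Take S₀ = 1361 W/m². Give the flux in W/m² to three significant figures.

cos θ_z = sin φ sin δ + cos φ cos δ cos h = 0.108879 + 0.332070 = 0.440949.
Flux = S₀ · cos θ_z = 1361 × 0.440949 = 600.1 W/m².

600 W/m²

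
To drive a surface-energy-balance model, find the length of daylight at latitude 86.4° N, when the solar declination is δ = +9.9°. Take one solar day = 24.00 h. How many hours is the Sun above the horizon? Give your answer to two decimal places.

Sunrise equation: cos H₀ = −tan φ · tan δ = -2.7740 ≤ −1, so the Sun never sets (polar day) and H₀ = π.
Daylight = 2H₀/(2π) × 24.00 h = (3.1416/π) × 24.00 = 24.00 h.

24.00 h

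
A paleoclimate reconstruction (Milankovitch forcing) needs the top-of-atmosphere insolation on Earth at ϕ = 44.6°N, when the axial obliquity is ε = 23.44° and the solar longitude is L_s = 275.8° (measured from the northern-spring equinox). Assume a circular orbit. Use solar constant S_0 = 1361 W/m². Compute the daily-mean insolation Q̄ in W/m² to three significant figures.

Q̄ ≈ 120 W/m²

Solar declination: sin δ = sin ε · sin L_s = sin 23.44° × sin 275.8° = -0.39575, so δ = -23.313°.
cos h₀ = −tan(+44.6°) tan(-23.313°) = 0.4250, h₀ = 1.1319 rad.
Bracket: h₀ sin ϕ sin δ + cos ϕ cos δ sin h₀ = 1.1319×0.70215×-0.39575 + 0.71203×0.91836×0.90521 = -0.314528 + 0.591917 = 0.277389.
Q̄ = (S_0/π) × [bracket] = (1361/π) × 0.277389 = 120.2 W/m².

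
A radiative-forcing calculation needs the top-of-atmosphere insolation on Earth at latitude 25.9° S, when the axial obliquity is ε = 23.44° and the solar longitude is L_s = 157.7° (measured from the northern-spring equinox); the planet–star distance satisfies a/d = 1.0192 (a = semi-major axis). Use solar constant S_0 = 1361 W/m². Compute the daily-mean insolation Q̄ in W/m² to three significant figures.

Q̄ ≈ 355 W/m²

Solar declination: sin δ = sin ε · sin L_s = sin 23.44° × sin 157.7° = 0.15094, so δ = +8.682°.
cos h₀ = −tan(-25.9°) tan(+8.682°) = 0.0741, h₀ = 1.4966 rad.
Bracket: h₀ sin ϕ sin δ + cos ϕ cos δ sin h₀ = 1.4966×-0.43680×0.15094 + 0.89956×0.98854×0.99725 = -0.098672 + 0.886806 = 0.788134.
Inverse-square distance factor (a/d)² = 1.0192² = 1.038769.
Q̄ = (S_0/π) × 1.038769 × [bracket] = (1361/π) × 1.038769 × 0.788134 = 354.7 W/m².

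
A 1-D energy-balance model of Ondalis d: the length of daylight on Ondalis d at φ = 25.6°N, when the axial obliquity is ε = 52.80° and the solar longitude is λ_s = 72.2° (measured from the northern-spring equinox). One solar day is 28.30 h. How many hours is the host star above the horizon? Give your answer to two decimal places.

19.48 h

Solar declination: sin δ = sin ε · sin λ_s = sin 52.80° × sin 72.2° = 0.75840, so δ = +49.323°.
cos H₀ = −tan φ · tan δ = −tan(+25.6°) × tan(+49.323°) = -0.5575, so H₀ = 2.1622 rad = 123.88°.
Daylight = 2H₀/(2π) × 28.30 h = (2.1622/π) × 28.30 = 19.48 h.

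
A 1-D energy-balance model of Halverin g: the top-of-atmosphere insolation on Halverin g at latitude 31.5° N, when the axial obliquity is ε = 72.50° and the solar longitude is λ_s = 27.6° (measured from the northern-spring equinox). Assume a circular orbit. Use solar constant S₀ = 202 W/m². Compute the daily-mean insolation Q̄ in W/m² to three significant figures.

Solar declination: sin δ = sin ε · sin λ_s = sin 72.50° × sin 27.6° = 0.44185, so δ = +26.222°.
cos H₀ = −tan(+31.5°) tan(+26.222°) = -0.3018, H₀ = 1.8774 rad.
Bracket: H₀ sin φ sin δ + cos φ cos δ sin H₀ = 1.8774×0.52250×0.44185 + 0.85264×0.89709×0.95336 = 0.433429 + 0.729220 = 1.162649.
Q̄ = (S₀/π) × [bracket] = (202/π) × 1.162649 = 74.76 W/m².

Q̄ ≈ 74.8 W/m²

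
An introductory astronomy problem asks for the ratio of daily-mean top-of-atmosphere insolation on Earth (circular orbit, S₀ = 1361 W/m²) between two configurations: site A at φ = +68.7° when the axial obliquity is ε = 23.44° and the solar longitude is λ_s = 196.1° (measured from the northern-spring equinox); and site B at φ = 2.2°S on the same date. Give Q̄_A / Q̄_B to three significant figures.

— Configuration A (φ=+68.7°):
Solar declination: sin δ = sin ε · sin λ_s = sin 23.44° × sin 196.1° = -0.11031, so δ = -6.333°.
cos H₀ = −tan(+68.7°) tan(-6.333°) = 0.2847, H₀ = 1.2821 rad.
Bracket: H₀ sin φ sin δ + cos φ cos δ sin H₀ = 1.2821×0.93169×-0.11031 + 0.36325×0.99390×0.95862 = -0.131767 + 0.346095 = 0.214328.
Q̄ = (S₀/π) × [bracket] = (1361/π) × 0.214328 = 92.851 W/m².
— Configuration B (φ=-2.2°):
cos H₀ = −tan(-2.2°) tan(-6.333°) = -0.0043, H₀ = 1.5751 rad.
Bracket: H₀ sin φ sin δ + cos φ cos δ sin H₀ = 1.5751×-0.03839×-0.11031 + 0.99926×0.99390×0.99999 = 0.006670 + 0.993155 = 0.999825.
Q̄ = (S₀/π) × [bracket] = (1361/π) × 0.999825 = 433.14 W/m².
Ratio Q̄_A / Q̄_B = 92.851 / 433.14 = 0.2144.

Q̄_A / Q̄_B ≈ 0.214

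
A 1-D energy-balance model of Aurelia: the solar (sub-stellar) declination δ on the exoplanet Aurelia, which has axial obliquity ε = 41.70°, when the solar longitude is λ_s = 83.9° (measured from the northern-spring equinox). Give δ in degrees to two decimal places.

δ = +41.41°

sin δ = sin ε · sin λ_s = sin 41.70° × sin 83.9° = 0.661464.
δ = arcsin(0.661464) = +41.41°.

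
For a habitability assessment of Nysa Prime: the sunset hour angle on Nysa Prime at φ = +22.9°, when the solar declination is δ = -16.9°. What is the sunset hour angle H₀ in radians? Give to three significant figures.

H₀ = 1.44 rad

cos H₀ = −tan φ · tan δ = −tan(+22.9°) × tan(-16.900°) = 0.1283, so H₀ = 1.4421 rad = 82.63°.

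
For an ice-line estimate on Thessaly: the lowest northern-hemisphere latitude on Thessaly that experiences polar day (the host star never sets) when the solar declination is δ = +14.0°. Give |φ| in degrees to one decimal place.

|φ| = 76.0°

Polar day requires cos H₀ = −tan φ tan δ ≤ −1, i.e. tan φ tan δ ≥ 1.
The boundary is |tan φ| · |tan δ| = 1, so |φ| = 90° − |δ| = 90° − 14.0° = 76.0° in the northern hemisphere.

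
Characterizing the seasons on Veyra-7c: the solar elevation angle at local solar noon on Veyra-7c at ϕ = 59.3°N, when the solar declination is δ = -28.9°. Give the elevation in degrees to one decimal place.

1.8°

At local noon the hour angle is zero, so the zenith angle equals |ϕ − δ| = |+59.3° − (-28.900°)| = 88.200°.
Elevation = 90° − 88.200° = 1.8°.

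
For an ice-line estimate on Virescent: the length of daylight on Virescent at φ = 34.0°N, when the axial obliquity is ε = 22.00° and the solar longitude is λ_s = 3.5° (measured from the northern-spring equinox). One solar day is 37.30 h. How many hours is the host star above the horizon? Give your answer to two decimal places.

Solar declination: sin δ = sin ε · sin λ_s = sin 22.00° × sin 3.5° = 0.02287, so δ = +1.310°.
cos H₀ = −tan φ · tan δ = −tan(+34.0°) × tan(+1.310°) = -0.0154, so H₀ = 1.5862 rad = 90.88°.
Daylight = 2H₀/(2π) × 37.30 h = (1.5862/π) × 37.30 = 18.83 h.

18.83 h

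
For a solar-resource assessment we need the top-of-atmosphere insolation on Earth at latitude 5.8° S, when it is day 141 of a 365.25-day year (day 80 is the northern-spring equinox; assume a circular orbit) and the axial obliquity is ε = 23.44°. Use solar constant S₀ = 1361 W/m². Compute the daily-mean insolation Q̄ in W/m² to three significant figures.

Solar longitude: λ_s = 360° × (141 − 80)/365.25 = 60.123°.
sin δ = sin 23.44° × sin 60.123° = 0.34492, so δ = +20.177°.
cos H₀ = −tan(-5.8°) tan(+20.177°) = 0.0373, H₀ = 1.5335 rad.
Bracket: H₀ sin φ sin δ + cos φ cos δ sin H₀ = 1.5335×-0.10106×0.34492 + 0.99488×0.93863×0.99930 = -0.053454 + 0.933171 = 0.879717.
Q̄ = (S₀/π) × [bracket] = (1361/π) × 0.879717 = 381.1 W/m².

Q̄ ≈ 381 W/m²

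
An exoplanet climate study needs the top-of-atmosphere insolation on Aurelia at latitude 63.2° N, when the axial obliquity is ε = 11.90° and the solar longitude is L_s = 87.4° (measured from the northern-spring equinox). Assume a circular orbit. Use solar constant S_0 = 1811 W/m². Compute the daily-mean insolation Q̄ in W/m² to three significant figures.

Q̄ ≈ 443 W/m²

Solar declination: sin δ = sin ε · sin L_s = sin 11.90° × sin 87.4° = 0.20599, so δ = +11.888°.
cos h₀ = −tan(+63.2°) tan(+11.888°) = -0.4167, h₀ = 2.0006 rad.
Bracket: h₀ sin ϕ sin δ + cos ϕ cos δ sin h₀ = 2.0006×0.89259×0.20599 + 0.45088×0.97855×0.90903 = 0.367840 + 0.401072 = 0.768912.
Q̄ = (S_0/π) × [bracket] = (1811/π) × 0.768912 = 443.2 W/m².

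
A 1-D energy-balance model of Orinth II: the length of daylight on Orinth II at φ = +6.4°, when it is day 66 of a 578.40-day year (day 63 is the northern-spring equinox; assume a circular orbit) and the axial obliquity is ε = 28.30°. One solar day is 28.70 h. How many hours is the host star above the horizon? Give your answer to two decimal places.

Solar longitude: λ_s = 360° × (66 − 63)/578.40 = 1.867°.
sin δ = sin 28.30° × sin 1.867° = 0.01545, so δ = +0.885°.
cos H₀ = −tan φ · tan δ = −tan(+6.4°) × tan(+0.885°) = -0.0017, so H₀ = 1.5725 rad = 90.10°.
Daylight = 2H₀/(2π) × 28.70 h = (1.5725/π) × 28.70 = 14.37 h.

14.37 h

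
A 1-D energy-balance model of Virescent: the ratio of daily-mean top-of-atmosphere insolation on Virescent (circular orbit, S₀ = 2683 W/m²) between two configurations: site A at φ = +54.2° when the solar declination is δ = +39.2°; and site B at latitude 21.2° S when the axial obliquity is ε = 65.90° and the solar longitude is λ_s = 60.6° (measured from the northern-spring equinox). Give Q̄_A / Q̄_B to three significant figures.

— Configuration A (φ=+54.2°):
cos H₀ = −tan(+54.2°) tan(+39.200°) = -1.1308 ≤ −1 ⇒ polar day, H₀ = π.
Bracket: H₀ sin φ sin δ + cos φ cos δ sin H₀ = 3.1416×0.81106×0.63203 + 0.58496×0.77494×0.00000 = 1.610429 + 0.000000 = 1.610429.
Q̄ = (S₀/π) × [bracket] = (2683/π) × 1.610429 = 1375.3 W/m².
— Configuration B (φ=-21.2°):
Solar declination: sin δ = sin ε · sin λ_s = sin 65.90° × sin 60.6° = 0.79527, so δ = +52.681°.
cos H₀ = −tan(-21.2°) tan(+52.681°) = 0.5088, H₀ = 1.0370 rad.
Bracket: H₀ sin φ sin δ + cos φ cos δ sin H₀ = 1.0370×-0.36162×0.79527 + 0.93232×0.60625×0.86088 = -0.298226 + 0.486586 = 0.188360.
Q̄ = (S₀/π) × [bracket] = (2683/π) × 0.188360 = 160.86 W/m².
Ratio Q̄_A / Q̄_B = 1375.3 / 160.86 = 8.550.

Q̄_A / Q̄_B ≈ 8.55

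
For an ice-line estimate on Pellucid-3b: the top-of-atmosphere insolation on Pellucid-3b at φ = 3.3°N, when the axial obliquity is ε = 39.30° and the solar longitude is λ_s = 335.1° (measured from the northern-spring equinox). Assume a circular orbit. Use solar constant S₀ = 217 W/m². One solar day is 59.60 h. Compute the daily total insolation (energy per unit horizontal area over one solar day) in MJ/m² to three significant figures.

Solar declination: sin δ = sin ε · sin λ_s = sin 39.30° × sin 335.1° = -0.26668, so δ = -15.467°.
cos H₀ = −tan(+3.3°) tan(-15.467°) = 0.0160, H₀ = 1.5548 rad.
Bracket: H₀ sin φ sin δ + cos φ cos δ sin H₀ = 1.5548×0.05756×-0.26668 + 0.99834×0.96379×0.99987 = -0.023866 + 0.962065 = 0.938199.
Q̄ = (S₀/π) × [bracket] = (217/π) × 0.938199 = 64.804 W/m².
Daily total = Q̄ × 59.60 h × 3600 s/h = 64.804 × 59.60 × 3600 / 10⁶ = 13.90 MJ/m².

13.9 MJ/m²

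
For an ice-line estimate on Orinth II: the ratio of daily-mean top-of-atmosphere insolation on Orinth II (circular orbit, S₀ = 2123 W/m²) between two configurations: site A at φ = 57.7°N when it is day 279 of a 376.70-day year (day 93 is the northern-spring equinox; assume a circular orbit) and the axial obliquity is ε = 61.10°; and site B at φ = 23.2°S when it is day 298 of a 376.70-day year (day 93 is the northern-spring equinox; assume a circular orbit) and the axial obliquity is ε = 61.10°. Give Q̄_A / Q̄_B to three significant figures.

— Configuration A (φ=+57.7°):
Solar longitude: λ_s = 360° × (279 − 93)/376.70 = 177.754°.
sin δ = sin 61.10° × sin 177.754° = 0.03431, so δ = +1.966°.
cos H₀ = −tan(+57.7°) tan(+1.966°) = -0.0543, H₀ = 1.6251 rad.
Bracket: H₀ sin φ sin δ + cos φ cos δ sin H₀ = 1.6251×0.84526×0.03431 + 0.53435×0.99941×0.99852 = 0.047129 + 0.533244 = 0.580373.
Q̄ = (S₀/π) × [bracket] = (2123/π) × 0.580373 = 392.20 W/m².
— Configuration B (φ=-23.2°):
Solar longitude: λ_s = 360° × (298 − 93)/376.70 = 195.912°.
sin δ = sin 61.10° × sin 195.912° = -0.24002, so δ = -13.887°.
cos H₀ = −tan(-23.2°) tan(-13.887°) = -0.1060, H₀ = 1.6770 rad.
Bracket: H₀ sin φ sin δ + cos φ cos δ sin H₀ = 1.6770×-0.39394×-0.24002 + 0.91914×0.97077×0.99437 = 0.158566 + 0.887250 = 1.045816.
Q̄ = (S₀/π) × [bracket] = (2123/π) × 1.045816 = 706.73 W/m².
Ratio Q̄_A / Q̄_B = 392.20 / 706.73 = 0.5550.

Q̄_A / Q̄_B ≈ 0.555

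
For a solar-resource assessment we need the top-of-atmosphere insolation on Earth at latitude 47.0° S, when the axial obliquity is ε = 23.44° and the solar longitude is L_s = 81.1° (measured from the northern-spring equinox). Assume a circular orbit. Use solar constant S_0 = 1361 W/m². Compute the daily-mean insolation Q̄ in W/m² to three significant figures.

Q̄ ≈ 105 W/m²

Solar declination: sin δ = sin ε · sin L_s = sin 23.44° × sin 81.1° = 0.39300, so δ = +23.141°.
cos h₀ = −tan(-47.0°) tan(+23.141°) = 0.4583, h₀ = 1.0947 rad.
Bracket: h₀ sin ϕ sin δ + cos ϕ cos δ sin h₀ = 1.0947×-0.73135×0.39300 + 0.68200×0.91954×0.88879 = -0.314639 + 0.557384 = 0.242745.
Q̄ = (S_0/π) × [bracket] = (1361/π) × 0.242745 = 105.2 W/m².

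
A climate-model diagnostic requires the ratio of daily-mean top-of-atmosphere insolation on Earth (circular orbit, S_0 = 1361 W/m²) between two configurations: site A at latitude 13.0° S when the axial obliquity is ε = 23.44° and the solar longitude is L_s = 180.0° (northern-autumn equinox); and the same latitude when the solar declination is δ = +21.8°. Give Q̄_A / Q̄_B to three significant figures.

— Configuration A (ϕ=-13.0°):
Solar declination: sin δ = sin ε · sin L_s = sin 23.44° × sin 180.0° = 0.00000, so δ = +0.000°.
cos h₀ = −tan(-13.0°) tan(+0.000°) = 0.0000, h₀ = 1.5708 rad.
Bracket: h₀ sin ϕ sin δ + cos ϕ cos δ sin h₀ = 1.5708×-0.22495×0.00000 + 0.97437×1.00000×1.00000 = -0.000000 + 0.974370 = 0.974370.
Q̄ = (S_0/π) × [bracket] = (1361/π) × 0.974370 = 422.12 W/m².
— Configuration B (ϕ=-13.0°):
cos h₀ = −tan(-13.0°) tan(+21.800°) = 0.0923, h₀ = 1.4783 rad.
Bracket: h₀ sin ϕ sin δ + cos ϕ cos δ sin h₀ = 1.4783×-0.22495×0.37137 + 0.97437×0.92849×0.99573 = -0.123497 + 0.900830 = 0.777333.
Q̄ = (S_0/π) × [bracket] = (1361/π) × 0.777333 = 336.76 W/m².
Ratio Q̄_A / Q̄_B = 422.12 / 336.76 = 1.253.

Q̄_A / Q̄_B ≈ 1.25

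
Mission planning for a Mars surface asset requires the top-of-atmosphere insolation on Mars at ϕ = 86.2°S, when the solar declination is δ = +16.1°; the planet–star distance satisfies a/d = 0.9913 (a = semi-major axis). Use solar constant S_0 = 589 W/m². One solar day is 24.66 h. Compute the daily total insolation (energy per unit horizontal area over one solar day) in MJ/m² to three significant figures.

cos h₀ = −tan(-86.2°) tan(+16.100°) = 4.3456 ≥ 1 ⇒ polar night, h₀ = 0 and Q̄ = 0.
Inverse-square distance factor (a/d)² = 0.9913² = 0.982676.
Daily total = Q̄ × 24.66 h × 3600 s/h = 0.00 MJ/m².

0.00 MJ/m²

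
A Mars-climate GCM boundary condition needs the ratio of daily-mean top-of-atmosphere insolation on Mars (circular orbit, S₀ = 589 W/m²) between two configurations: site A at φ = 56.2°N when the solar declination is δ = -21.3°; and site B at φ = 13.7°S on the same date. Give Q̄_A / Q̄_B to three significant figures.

Q̄_A / Q̄_B ≈ 0.129

— Configuration A (φ=+56.2°):
cos H₀ = −tan(+56.2°) tan(-21.300°) = 0.5824, H₀ = 0.9491 rad.
Bracket: H₀ sin φ sin δ + cos φ cos δ sin H₀ = 0.9491×0.83098×-0.36325 + 0.55630×0.93169×0.81290 = -0.286489 + 0.421325 = 0.134836.
Q̄ = (S₀/π) × [bracket] = (589/π) × 0.134836 = 25.280 W/m².
— Configuration B (φ=-13.7°):
cos H₀ = −tan(-13.7°) tan(-21.300°) = -0.0950, H₀ = 1.6660 rad.
Bracket: H₀ sin φ sin δ + cos φ cos δ sin H₀ = 1.6660×-0.23684×-0.36325 + 0.97155×0.93169×0.99547 = 0.143330 + 0.901083 = 1.044413.
Q̄ = (S₀/π) × [bracket] = (589/π) × 1.044413 = 195.81 W/m².
Ratio Q̄_A / Q̄_B = 25.280 / 195.81 = 0.1291.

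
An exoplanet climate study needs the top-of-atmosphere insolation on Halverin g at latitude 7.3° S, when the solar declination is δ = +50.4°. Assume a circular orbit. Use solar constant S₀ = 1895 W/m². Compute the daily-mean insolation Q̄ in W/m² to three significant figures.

cos H₀ = −tan(-7.3°) tan(+50.400°) = 0.1548, H₀ = 1.4153 rad.
Bracket: H₀ sin φ sin δ + cos φ cos δ sin H₀ = 1.4153×-0.12706×0.77051 + 0.99189×0.63742×0.98794 = -0.138559 + 0.624626 = 0.486067.
Q̄ = (S₀/π) × [bracket] = (1895/π) × 0.486067 = 293.2 W/m².

Q̄ ≈ 293 W/m²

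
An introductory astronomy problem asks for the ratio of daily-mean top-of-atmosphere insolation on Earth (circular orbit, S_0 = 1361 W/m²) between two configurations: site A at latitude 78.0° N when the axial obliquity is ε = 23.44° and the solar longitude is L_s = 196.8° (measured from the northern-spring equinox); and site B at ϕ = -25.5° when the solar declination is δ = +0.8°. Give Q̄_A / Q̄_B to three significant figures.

Q̄_A / Q̄_B ≈ 0.0687

— Configuration A (ϕ=+78.0°):
Solar declination: sin δ = sin ε · sin L_s = sin 23.44° × sin 196.8° = -0.11497, so δ = -6.602°.
cos h₀ = −tan(+78.0°) tan(-6.602°) = 0.5445, h₀ = 0.9950 rad.
Bracket: h₀ sin ϕ sin δ + cos ϕ cos δ sin h₀ = 0.9950×0.97815×-0.11497 + 0.20791×0.99337×0.83875 = -0.111896 + 0.173228 = 0.061332.
Q̄ = (S_0/π) × [bracket] = (1361/π) × 0.061332 = 26.570 W/m².
— Configuration B (ϕ=-25.5°):
cos h₀ = −tan(-25.5°) tan(+0.800°) = 0.0067, h₀ = 1.5641 rad.
Bracket: h₀ sin ϕ sin δ + cos ϕ cos δ sin h₀ = 1.5641×-0.43051×0.01396 + 0.90259×0.99990×0.99998 = -0.009400 + 0.902482 = 0.893082.
Q̄ = (S_0/π) × [bracket] = (1361/π) × 0.893082 = 386.90 W/m².
Ratio Q̄_A / Q̄_B = 26.570 / 386.90 = 0.06867.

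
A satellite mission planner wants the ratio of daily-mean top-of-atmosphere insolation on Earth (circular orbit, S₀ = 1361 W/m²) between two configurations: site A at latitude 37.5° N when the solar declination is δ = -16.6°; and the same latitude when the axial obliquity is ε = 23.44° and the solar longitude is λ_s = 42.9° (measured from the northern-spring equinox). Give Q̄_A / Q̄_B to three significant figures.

— Configuration A (φ=+37.5°):
cos H₀ = −tan(+37.5°) tan(-16.600°) = 0.2288, H₀ = 1.3400 rad.
Bracket: H₀ sin φ sin δ + cos φ cos δ sin H₀ = 1.3400×0.60876×-0.28569 + 0.79335×0.95832×0.97349 = -0.233048 + 0.740128 = 0.507080.
Q̄ = (S₀/π) × [bracket] = (1361/π) × 0.507080 = 219.68 W/m².
— Configuration B (φ=+37.5°):
Solar declination: sin δ = sin ε · sin λ_s = sin 23.44° × sin 42.9° = 0.27078, so δ = +15.711°.
cos H₀ = −tan(+37.5°) tan(+15.711°) = -0.2158, H₀ = 1.7884 rad.
Bracket: H₀ sin φ sin δ + cos φ cos δ sin H₀ = 1.7884×0.60876×0.27078 + 0.79335×0.96264×0.97643 = 0.294800 + 0.745710 = 1.040510.
Q̄ = (S₀/π) × [bracket] = (1361/π) × 1.040510 = 450.77 W/m².
Ratio Q̄_A / Q̄_B = 219.68 / 450.77 = 0.4873.

Q̄_A / Q̄_B ≈ 0.487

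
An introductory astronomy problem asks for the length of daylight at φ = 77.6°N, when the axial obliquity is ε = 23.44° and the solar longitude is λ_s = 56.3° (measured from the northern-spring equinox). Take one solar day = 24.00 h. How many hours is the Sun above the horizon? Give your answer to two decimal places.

Solar declination: sin δ = sin ε · sin λ_s = sin 23.44° × sin 56.3° = 0.33094, so δ = +19.326°.
Sunrise equation: cos H₀ = −tan φ · tan δ = -1.5951 ≤ −1, so the Sun never sets (polar day) and H₀ = π.
Daylight = 2H₀/(2π) × 24.00 h = (3.1416/π) × 24.00 = 24.00 h.

24.00 h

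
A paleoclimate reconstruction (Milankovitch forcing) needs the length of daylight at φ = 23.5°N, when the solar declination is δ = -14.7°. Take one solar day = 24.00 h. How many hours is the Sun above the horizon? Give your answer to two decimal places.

11.13 h

cos H₀ = −tan φ · tan δ = −tan(+23.5°) × tan(-14.700°) = 0.1141, so H₀ = 1.4565 rad = 83.45°.
Daylight = 2H₀/(2π) × 24.00 h = (1.4565/π) × 24.00 = 11.13 h.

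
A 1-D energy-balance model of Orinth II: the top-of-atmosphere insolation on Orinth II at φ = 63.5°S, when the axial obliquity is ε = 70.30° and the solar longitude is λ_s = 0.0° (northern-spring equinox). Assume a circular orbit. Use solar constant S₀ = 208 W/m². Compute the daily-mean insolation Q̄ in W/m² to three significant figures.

Solar declination: sin δ = sin ε · sin λ_s = sin 70.30° × sin 0.0° = 0.00000, so δ = +0.000°.
cos H₀ = −tan(-63.5°) tan(+0.000°) = 0.0000, H₀ = 1.5708 rad.
Bracket: H₀ sin φ sin δ + cos φ cos δ sin H₀ = 1.5708×-0.89493×0.00000 + 0.44620×1.00000×1.00000 = -0.000000 + 0.446200 = 0.446200.
Q̄ = (S₀/π) × [bracket] = (208/π) × 0.446200 = 29.54 W/m².

Q̄ ≈ 29.5 W/m²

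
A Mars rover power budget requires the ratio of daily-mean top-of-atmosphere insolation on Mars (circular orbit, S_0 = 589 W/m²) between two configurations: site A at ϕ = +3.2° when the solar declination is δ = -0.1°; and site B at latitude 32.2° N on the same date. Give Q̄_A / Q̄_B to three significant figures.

— Configuration A (ϕ=+3.2°):
cos h₀ = −tan(+3.2°) tan(-0.100°) = 0.0001, h₀ = 1.5707 rad.
Bracket: h₀ sin ϕ sin δ + cos ϕ cos δ sin h₀ = 1.5707×0.05582×-0.00175 + 0.99844×1.00000×1.00000 = -0.000153 + 0.998440 = 0.998287.
Q̄ = (S_0/π) × [bracket] = (589/π) × 0.998287 = 187.16 W/m².
— Configuration B (ϕ=+32.2°):
cos h₀ = −tan(+32.2°) tan(-0.100°) = 0.0011, h₀ = 1.5697 rad.
Bracket: h₀ sin ϕ sin δ + cos ϕ cos δ sin h₀ = 1.5697×0.53288×-0.00175 + 0.84619×1.00000×1.00000 = -0.001464 + 0.846190 = 0.844726.
Q̄ = (S_0/π) × [bracket] = (589/π) × 0.844726 = 158.37 W/m².
Ratio Q̄_A / Q̄_B = 187.16 / 158.37 = 1.182.

Q̄_A / Q̄_B ≈ 1.18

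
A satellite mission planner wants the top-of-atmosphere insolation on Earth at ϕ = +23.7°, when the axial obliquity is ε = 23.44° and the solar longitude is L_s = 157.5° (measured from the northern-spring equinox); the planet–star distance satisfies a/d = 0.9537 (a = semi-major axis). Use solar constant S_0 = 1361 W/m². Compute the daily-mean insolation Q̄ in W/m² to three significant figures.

Solar declination: sin δ = sin ε · sin L_s = sin 23.44° × sin 157.5° = 0.15223, so δ = +8.756°.
cos h₀ = −tan(+23.7°) tan(+8.756°) = -0.0676, h₀ = 1.6385 rad.
Bracket: h₀ sin ϕ sin δ + cos ϕ cos δ sin h₀ = 1.6385×0.40195×0.15223 + 0.91566×0.98835×0.99771 = 0.100258 + 0.902920 = 1.003178.
Inverse-square distance factor (a/d)² = 0.9537² = 0.909544.
Q̄ = (S_0/π) × 0.909544 × [bracket] = (1361/π) × 0.909544 × 1.003178 = 395.3 W/m².

Q̄ ≈ 395 W/m²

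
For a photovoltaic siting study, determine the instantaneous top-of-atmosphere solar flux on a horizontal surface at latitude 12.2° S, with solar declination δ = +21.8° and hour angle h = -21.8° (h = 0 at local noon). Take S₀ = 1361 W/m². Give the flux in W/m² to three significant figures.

cos θ_z = sin φ sin δ + cos φ cos δ cos h = -0.078479 + 0.842616 = 0.764137.
Flux = S₀ · cos θ_z = 1361 × 0.764137 = 1040 W/m².

1.04e+03 W/m²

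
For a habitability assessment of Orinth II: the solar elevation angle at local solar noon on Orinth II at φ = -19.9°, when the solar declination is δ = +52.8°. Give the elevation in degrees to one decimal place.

17.3°

At local noon the hour angle is zero, so the zenith angle equals |φ − δ| = |-19.9° − (+52.800°)| = 72.700°.
Elevation = 90° − 72.700° = 17.3°.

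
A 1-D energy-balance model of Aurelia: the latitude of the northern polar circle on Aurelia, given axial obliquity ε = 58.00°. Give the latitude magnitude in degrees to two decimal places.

32.00°

The polar circle is the lowest latitude that experiences at least one full rotation of continuous daylight at the northern-summer solstice; it lies at |φ| = 90° − ε = 90° − 58.00° = 32.00°.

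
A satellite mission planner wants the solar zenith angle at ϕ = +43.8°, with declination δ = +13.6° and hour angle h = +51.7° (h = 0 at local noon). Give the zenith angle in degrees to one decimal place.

θ_z = 53.3°

cos θ_z = sin ϕ sin δ + cos ϕ cos δ cos h = 0.162752 + 0.434789 = 0.597541.
θ_z = arccos(0.597541) = 53.3°.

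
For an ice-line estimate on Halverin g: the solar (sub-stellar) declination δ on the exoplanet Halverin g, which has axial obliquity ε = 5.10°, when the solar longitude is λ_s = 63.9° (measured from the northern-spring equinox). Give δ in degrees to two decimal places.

δ = +4.58°

sin δ = sin ε · sin λ_s = sin 5.10° × sin 63.9° = 0.079830.
δ = arcsin(0.079830) = +4.58°.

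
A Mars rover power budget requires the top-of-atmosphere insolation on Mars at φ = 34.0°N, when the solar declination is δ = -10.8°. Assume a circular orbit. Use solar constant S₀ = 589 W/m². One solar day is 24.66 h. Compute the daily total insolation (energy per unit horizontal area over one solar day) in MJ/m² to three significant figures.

cos H₀ = −tan(+34.0°) tan(-10.800°) = 0.1287, H₀ = 1.4418 rad.
Bracket: H₀ sin φ sin δ + cos φ cos δ sin H₀ = 1.4418×0.55919×-0.18738 + 0.82904×0.98229×0.99169 = -0.151073 + 0.807590 = 0.656517.
Q̄ = (S₀/π) × [bracket] = (589/π) × 0.656517 = 123.09 W/m².
Daily total = Q̄ × 24.66 h × 3600 s/h = 123.09 × 24.66 × 3600 / 10⁶ = 10.93 MJ/m².

10.9 MJ/m²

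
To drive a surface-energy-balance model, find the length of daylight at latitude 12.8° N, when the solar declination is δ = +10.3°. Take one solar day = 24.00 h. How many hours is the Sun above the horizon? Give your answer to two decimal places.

cos H₀ = −tan φ · tan δ = −tan(+12.8°) × tan(+10.300°) = -0.0413, so H₀ = 1.6121 rad = 92.37°.
Daylight = 2H₀/(2π) × 24.00 h = (1.6121/π) × 24.00 = 12.32 h.

12.32 h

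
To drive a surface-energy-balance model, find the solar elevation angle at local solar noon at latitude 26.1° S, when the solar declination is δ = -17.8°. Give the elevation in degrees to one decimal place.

81.7°

At local noon the hour angle is zero, so the zenith angle equals |φ − δ| = |-26.1° − (-17.800°)| = 8.300°.
Elevation = 90° − 8.300° = 81.7°.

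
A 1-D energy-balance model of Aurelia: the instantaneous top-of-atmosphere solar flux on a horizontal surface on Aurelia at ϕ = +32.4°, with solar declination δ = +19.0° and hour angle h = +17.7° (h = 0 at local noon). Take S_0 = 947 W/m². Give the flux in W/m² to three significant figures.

885 W/m²

cos θ_z = sin ϕ sin δ + cos ϕ cos δ cos h = 0.174448 + 0.760536 = 0.934984.
Flux = S_0 · cos θ_z = 947 × 0.934984 = 885.4 W/m².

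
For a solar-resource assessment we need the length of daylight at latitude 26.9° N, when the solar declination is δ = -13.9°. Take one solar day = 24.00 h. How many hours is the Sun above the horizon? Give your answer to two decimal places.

cos H₀ = −tan φ · tan δ = −tan(+26.9°) × tan(-13.900°) = 0.1256, so H₀ = 1.4449 rad = 82.79°.
Daylight = 2H₀/(2π) × 24.00 h = (1.4449/π) × 24.00 = 11.04 h.

11.04 h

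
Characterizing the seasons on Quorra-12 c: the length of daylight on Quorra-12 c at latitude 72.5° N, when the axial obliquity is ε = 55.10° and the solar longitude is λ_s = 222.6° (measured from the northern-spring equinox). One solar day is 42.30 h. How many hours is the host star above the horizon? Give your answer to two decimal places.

0.00 h

Solar declination: sin δ = sin ε · sin λ_s = sin 55.10° × sin 222.6° = -0.55514, so δ = -33.720°.
cos H₀ = −tan φ · tan δ = 2.1168 ≥ 1, so the host star never rises (polar night) and H₀ = 0.
Daylight = 2H₀/(2π) × 42.30 h = (0.0000/π) × 42.30 = 0.00 h.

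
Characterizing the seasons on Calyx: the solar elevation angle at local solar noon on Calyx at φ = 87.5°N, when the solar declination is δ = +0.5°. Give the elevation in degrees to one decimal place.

At local noon the hour angle is zero, so the zenith angle equals |φ − δ| = |+87.5° − (+0.500°)| = 87.000°.
Elevation = 90° − 87.000° = 3.0°.

3.0°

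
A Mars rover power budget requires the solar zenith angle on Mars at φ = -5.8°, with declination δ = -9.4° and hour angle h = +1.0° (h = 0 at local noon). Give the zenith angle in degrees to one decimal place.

θ_z = 3.7°

cos θ_z = sin φ sin δ + cos φ cos δ cos h = 0.016505 + 0.981372 = 0.997877.
θ_z = arccos(0.997877) = 3.7°.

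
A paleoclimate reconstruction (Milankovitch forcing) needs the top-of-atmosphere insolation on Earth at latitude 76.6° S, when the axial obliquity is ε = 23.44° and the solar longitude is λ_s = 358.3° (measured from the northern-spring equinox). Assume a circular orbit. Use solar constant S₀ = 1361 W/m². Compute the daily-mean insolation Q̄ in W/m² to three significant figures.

Solar declination: sin δ = sin ε · sin λ_s = sin 23.44° × sin 358.3° = -0.01180, so δ = -0.676°.
cos H₀ = −tan(-76.6°) tan(-0.676°) = -0.0495, H₀ = 1.6204 rad.
Bracket: H₀ sin φ sin δ + cos φ cos δ sin H₀ = 1.6204×-0.97278×-0.01180 + 0.23175×0.99993×0.99877 = 0.018600 + 0.231449 = 0.250049.
Q̄ = (S₀/π) × [bracket] = (1361/π) × 0.250049 = 108.3 W/m².

Q̄ ≈ 108 W/m²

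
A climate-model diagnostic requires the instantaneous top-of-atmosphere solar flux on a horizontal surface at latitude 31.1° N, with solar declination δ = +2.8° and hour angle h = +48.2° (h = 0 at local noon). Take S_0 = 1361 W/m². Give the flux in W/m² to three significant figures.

cos θ_z = sin ϕ sin δ + cos ϕ cos δ cos h = 0.025233 + 0.570048 = 0.595281.
Flux = S_0 · cos θ_z = 1361 × 0.595281 = 810.2 W/m².

810 W/m²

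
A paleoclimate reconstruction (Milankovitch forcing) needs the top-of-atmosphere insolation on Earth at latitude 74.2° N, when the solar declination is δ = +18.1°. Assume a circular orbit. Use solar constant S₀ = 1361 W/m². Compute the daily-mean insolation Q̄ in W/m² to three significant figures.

cos H₀ = −tan(+74.2°) tan(+18.100°) = -1.1551 ≤ −1 ⇒ polar day, H₀ = π.
Bracket: H₀ sin φ sin δ + cos φ cos δ sin H₀ = 3.1416×0.96222×0.31068 + 0.27228×0.95052×0.00000 = 0.939158 + 0.000000 = 0.939158.
Q̄ = (S₀/π) × [bracket] = (1361/π) × 0.939158 = 406.9 W/m².

Q̄ ≈ 407 W/m²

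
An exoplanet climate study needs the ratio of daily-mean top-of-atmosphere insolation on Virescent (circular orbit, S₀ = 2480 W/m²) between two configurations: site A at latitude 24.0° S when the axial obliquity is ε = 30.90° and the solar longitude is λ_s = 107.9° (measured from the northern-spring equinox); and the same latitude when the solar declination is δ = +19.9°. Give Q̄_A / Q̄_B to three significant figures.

— Configuration A (φ=-24.0°):
Solar declination: sin δ = sin ε · sin λ_s = sin 30.90° × sin 107.9° = 0.48868, so δ = +29.254°.
cos H₀ = −tan(-24.0°) tan(+29.254°) = 0.2494, H₀ = 1.3188 rad.
Bracket: H₀ sin φ sin δ + cos φ cos δ sin H₀ = 1.3188×-0.40674×0.48868 + 0.91355×0.87246×0.96841 = -0.262132 + 0.771857 = 0.509725.
Q̄ = (S₀/π) × [bracket] = (2480/π) × 0.509725 = 402.38 W/m².
— Configuration B (φ=-24.0°):
cos H₀ = −tan(-24.0°) tan(+19.900°) = 0.1612, H₀ = 1.4089 rad.
Bracket: H₀ sin φ sin δ + cos φ cos δ sin H₀ = 1.4089×-0.40674×0.34038 + 0.91355×0.94029×0.98693 = -0.195057 + 0.847775 = 0.652718.
Q̄ = (S₀/π) × [bracket] = (2480/π) × 0.652718 = 515.26 W/m².
Ratio Q̄_A / Q̄_B = 402.38 / 515.26 = 0.7809.

Q̄_A / Q̄_B ≈ 0.781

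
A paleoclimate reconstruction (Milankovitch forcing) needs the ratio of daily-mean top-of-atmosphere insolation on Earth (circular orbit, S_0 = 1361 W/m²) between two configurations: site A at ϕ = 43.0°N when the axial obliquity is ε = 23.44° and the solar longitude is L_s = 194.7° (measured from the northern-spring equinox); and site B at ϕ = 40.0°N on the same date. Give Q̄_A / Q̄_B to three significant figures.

Q̄_A / Q̄_B ≈ 0.939

— Configuration A (ϕ=+43.0°):
Solar declination: sin δ = sin ε · sin L_s = sin 23.44° × sin 194.7° = -0.10094, so δ = -5.793°.
cos h₀ = −tan(+43.0°) tan(-5.793°) = 0.0946, h₀ = 1.4760 rad.
Bracket: h₀ sin ϕ sin δ + cos ϕ cos δ sin h₀ = 1.4760×0.68200×-0.10094 + 0.73135×0.99489×0.99551 = -0.101609 + 0.724346 = 0.622737.
Q̄ = (S_0/π) × [bracket] = (1361/π) × 0.622737 = 269.78 W/m².
— Configuration B (ϕ=+40.0°):
cos h₀ = −tan(+40.0°) tan(-5.793°) = 0.0851, h₀ = 1.4856 rad.
Bracket: h₀ sin ϕ sin δ + cos ϕ cos δ sin h₀ = 1.4856×0.64279×-0.10094 + 0.76604×0.99489×0.99637 = -0.096391 + 0.759359 = 0.662968.
Q̄ = (S_0/π) × [bracket] = (1361/π) × 0.662968 = 287.21 W/m².
Ratio Q̄_A / Q̄_B = 269.78 / 287.21 = 0.9393.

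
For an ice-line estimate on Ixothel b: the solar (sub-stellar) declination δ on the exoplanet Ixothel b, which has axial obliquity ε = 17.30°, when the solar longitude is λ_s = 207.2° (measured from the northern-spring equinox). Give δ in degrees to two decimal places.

δ = -7.81°

sin δ = sin ε · sin λ_s = sin 17.30° × sin 207.2° = -0.135929.
δ = arcsin(-0.135929) = -7.81°.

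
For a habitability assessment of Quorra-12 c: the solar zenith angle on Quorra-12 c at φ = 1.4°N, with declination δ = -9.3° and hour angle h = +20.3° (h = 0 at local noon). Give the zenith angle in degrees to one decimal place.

cos θ_z = sin φ sin δ + cos φ cos δ cos h = -0.003948 + 0.925285 = 0.921337.
θ_z = arccos(0.921337) = 22.9°.

θ_z = 22.9°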